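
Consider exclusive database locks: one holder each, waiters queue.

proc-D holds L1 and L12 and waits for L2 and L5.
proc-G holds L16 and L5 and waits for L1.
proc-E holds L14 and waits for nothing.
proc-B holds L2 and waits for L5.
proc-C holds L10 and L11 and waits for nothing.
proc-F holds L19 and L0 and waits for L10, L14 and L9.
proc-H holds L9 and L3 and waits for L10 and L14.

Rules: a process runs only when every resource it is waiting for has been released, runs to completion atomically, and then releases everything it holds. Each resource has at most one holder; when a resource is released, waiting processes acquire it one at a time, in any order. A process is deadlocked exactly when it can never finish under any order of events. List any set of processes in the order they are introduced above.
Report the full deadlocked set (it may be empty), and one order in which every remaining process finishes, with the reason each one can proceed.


Deadlocked set: proc-D, proc-G and proc-B.
Key observation: the loop proc-D -> proc-G -> proc-D blocks itself forever; proc-B is caught in further circular waits.
A valid finishing order for the others: proc-E, proc-C, proc-H, proc-F.
Walking it through:
  proc-E waits on nothing -> runs at once and releases L14
  proc-C waits on nothing -> runs at once and releases L10 and L11
  proc-H waits on L10 and L14 — all released -> runs and releases L9 and L3
  proc-F waits on L10, L14 and L9 — all released -> runs and releases L19 and L0


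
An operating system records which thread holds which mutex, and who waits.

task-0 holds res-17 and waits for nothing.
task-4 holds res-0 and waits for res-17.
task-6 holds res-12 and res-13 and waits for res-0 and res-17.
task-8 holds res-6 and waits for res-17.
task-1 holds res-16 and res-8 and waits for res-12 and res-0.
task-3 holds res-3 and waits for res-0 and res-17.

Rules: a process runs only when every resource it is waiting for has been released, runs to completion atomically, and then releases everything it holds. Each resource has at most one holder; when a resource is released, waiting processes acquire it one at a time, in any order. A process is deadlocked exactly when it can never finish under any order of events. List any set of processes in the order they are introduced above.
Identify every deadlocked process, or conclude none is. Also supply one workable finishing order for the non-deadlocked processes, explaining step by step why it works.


The deadlocked set is empty.
Key observation: no waiting chain loops back on itself — every chain ends at a process that waits on nothing, so everyone eventually runs.
A valid finishing order for the others: task-0, task-4, task-3, task-6, task-8, task-1.
Walking it through:
  task-0: no waits; runs immediately, freeing res-17
  task-4 waits on res-17 — all released -> runs and releases res-0
  task-3 waits on res-0 and res-17 — all released -> runs and releases res-3
  task-6 waits on res-0 and res-17 — all released -> runs and releases res-12 and res-13
  task-8 waits on res-17 — all released -> runs and releases res-6
  task-1 waits on res-12 and res-0 — all released -> runs and releases res-16 and res-8


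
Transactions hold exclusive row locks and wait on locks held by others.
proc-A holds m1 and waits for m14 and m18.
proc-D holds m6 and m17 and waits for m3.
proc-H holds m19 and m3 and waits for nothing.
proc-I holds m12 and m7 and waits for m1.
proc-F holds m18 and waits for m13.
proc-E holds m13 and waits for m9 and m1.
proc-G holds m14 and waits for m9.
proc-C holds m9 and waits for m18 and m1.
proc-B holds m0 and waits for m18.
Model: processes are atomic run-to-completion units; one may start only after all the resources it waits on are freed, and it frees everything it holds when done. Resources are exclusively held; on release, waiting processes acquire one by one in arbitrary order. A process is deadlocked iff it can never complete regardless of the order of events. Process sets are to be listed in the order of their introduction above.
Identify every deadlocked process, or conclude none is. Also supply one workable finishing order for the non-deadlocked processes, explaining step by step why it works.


Deadlocked set: proc-A, proc-I, proc-F, proc-E, proc-G, proc-C and proc-B.
Key observation: along proc-A -> proc-F -> proc-E -> proc-A, each member waits on what the next one holds — a deadlock; proc-G and proc-C are caught in further circular waits and proc-I and proc-B wait into the deadlock from upstream.
The rest can finish in the order proc-H, proc-D.
Verifying each step:
  proc-H: no waits; runs immediately, freeing m19 and m3
  run proc-D (all its waits — m3 — are resolved); releases m6 and m17


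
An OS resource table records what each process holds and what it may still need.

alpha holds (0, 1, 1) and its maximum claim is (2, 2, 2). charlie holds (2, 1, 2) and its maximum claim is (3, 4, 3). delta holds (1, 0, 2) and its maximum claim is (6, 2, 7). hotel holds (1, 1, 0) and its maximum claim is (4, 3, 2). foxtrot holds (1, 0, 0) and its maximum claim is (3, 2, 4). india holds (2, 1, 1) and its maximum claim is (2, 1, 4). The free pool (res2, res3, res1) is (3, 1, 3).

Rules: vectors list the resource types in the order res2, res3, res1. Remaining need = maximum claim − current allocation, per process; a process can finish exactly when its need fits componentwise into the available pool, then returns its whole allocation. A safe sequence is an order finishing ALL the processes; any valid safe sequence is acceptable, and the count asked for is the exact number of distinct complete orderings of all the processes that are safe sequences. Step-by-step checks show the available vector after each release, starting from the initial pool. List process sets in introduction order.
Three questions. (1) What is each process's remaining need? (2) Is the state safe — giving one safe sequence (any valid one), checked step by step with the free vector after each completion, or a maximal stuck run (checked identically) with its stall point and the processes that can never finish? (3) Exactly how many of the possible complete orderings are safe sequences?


(1) Need matrix, components ordered res2, res3, res1:
  alpha: (2, 1, 1)
  charlie: (1, 3, 1)
  delta: (5, 2, 5)
  hotel: (3, 2, 2)
  foxtrot: (2, 2, 4)
  india: (0, 0, 3)
(2) The state is SAFE; one workable sequence: alpha, hotel, charlie, india, foxtrot, delta.
Key observation: alpha is the earliest step where a requested resource binds exactly: need (2, 1, 1), pool (3, 1, 3) at its turn.
Walking it through:
  pool = (3, 1, 3)
  alpha needs (2, 1, 1) <= (3, 1, 3) -> finishes; pool += (0, 1, 1) = (3, 2, 4)
  hotel needs (3, 2, 2) <= (3, 2, 4) -> finishes; pool += (1, 1, 0) = (4, 3, 4)
  charlie needs (1, 3, 1) <= (4, 3, 4) -> finishes; pool += (2, 1, 2) = (6, 4, 6)
  india needs (0, 0, 3) <= (6, 4, 6) -> finishes; pool += (2, 1, 1) = (8, 5, 7)
  foxtrot needs (2, 2, 4) <= (8, 5, 7) -> finishes; pool += (1, 0, 0) = (9, 5, 7)
  delta needs (5, 2, 5) <= (9, 5, 7) -> finishes; pool += (1, 0, 2) = (10, 5, 9)
(3) Precisely 100 of the possible complete orderings are safe sequences.


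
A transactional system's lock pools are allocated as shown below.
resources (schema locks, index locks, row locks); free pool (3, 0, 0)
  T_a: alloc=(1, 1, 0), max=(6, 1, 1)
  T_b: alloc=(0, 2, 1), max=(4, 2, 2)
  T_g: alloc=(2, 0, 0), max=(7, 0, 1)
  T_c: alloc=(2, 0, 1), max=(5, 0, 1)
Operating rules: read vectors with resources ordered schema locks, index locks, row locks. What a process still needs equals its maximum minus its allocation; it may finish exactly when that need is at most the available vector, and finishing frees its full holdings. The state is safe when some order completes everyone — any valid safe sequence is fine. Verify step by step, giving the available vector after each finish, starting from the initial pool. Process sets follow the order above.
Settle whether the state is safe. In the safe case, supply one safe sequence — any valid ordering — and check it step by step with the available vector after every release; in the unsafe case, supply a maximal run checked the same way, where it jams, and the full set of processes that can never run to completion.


SAFE. One safe sequence: T_c, T_g, T_a, T_b.
Key observation: T_c is the earliest step where a requested resource binds exactly: need (3, 0, 0), pool (3, 0, 0) at its turn.
Verifying each step:
  pool = (3, 0, 0)
  T_c: need (3, 0, 0) fits (3, 0, 0); releases (2, 0, 1), pool now (5, 0, 1)
  T_g: need (5, 0, 1) fits (5, 0, 1); releases (2, 0, 0), pool now (7, 0, 1)
  T_a: need (5, 0, 1) fits (7, 0, 1); releases (1, 1, 0), pool now (8, 1, 1)
  T_b: need (4, 0, 1) fits (8, 1, 1); releases (0, 2, 1), pool now (8, 3, 2)


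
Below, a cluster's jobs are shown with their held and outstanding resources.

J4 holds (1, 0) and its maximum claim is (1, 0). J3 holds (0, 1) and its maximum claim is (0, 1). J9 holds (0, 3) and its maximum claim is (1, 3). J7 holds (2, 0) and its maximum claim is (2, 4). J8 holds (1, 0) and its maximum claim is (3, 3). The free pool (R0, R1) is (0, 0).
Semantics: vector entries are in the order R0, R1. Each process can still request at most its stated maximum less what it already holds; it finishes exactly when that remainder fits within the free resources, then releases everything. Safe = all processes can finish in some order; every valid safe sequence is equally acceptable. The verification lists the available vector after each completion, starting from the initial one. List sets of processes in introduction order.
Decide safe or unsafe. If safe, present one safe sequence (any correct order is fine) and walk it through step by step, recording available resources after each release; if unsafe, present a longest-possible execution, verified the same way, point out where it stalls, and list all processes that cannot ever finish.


SAFE — a valid safe sequence is J3, J4, J9, J7, J8.
Key observation: the order's first zero-slack moment is J9 ((1, 0) needed, (1, 1) free — a requested resource with nothing to spare).
Walking it through:
  pool = (0, 0)
  J3 needs (0, 0) <= (0, 0) -> finishes; pool += (0, 1) = (0, 1)
  J4 needs (0, 0) <= (0, 1) -> finishes; pool += (1, 0) = (1, 1)
  J9 needs (1, 0) <= (1, 1) -> finishes; pool += (0, 3) = (1, 4)
  J7 needs (0, 4) <= (1, 4) -> finishes; pool += (2, 0) = (3, 4)
  J8 needs (2, 3) <= (3, 4) -> finishes; pool += (1, 0) = (4, 4)


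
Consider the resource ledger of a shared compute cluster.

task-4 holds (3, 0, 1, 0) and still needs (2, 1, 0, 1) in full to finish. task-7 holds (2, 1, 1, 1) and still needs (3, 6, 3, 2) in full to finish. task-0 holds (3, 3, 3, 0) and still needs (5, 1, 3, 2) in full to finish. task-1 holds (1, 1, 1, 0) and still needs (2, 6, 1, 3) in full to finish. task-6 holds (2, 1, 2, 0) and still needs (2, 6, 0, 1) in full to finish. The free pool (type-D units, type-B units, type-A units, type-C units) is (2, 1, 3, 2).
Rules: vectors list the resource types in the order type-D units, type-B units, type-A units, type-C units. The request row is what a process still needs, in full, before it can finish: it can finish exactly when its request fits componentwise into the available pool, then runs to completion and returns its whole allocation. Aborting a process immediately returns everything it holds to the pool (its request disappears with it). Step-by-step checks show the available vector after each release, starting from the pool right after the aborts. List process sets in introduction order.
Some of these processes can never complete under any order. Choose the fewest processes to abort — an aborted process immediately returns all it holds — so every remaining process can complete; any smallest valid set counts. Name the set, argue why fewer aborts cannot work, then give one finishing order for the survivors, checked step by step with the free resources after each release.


The answer: abort task-1 and task-6.
Key observation: no ordering could ever have run task-7 before the abort of task-1 and task-6; with (3, 2, 3, 0) back in the pool it fits at step 2.
Minimality, checking each single-abort alternative: task-4 alone leaves task-7 blocked (short on type-B units); task-7 alone leaves task-1 blocked (short on type-B units); task-0 alone leaves task-7 blocked (short on type-B units); task-1 alone leaves task-7 blocked (short on type-B units); task-6 alone leaves task-7 blocked (short on type-B units).
The survivors complete as task-0, task-7, task-4. Check, step by step (starting from the post-abort pool):
  pool = (5, 3, 6, 2)
  run task-0 (needs (5, 1, 3, 2), free (5, 3, 6, 2)); after release of (3, 3, 3, 0) the pool is (8, 6, 9, 2)
  run task-7 (needs (3, 6, 3, 2), free (8, 6, 9, 2)); after release of (2, 1, 1, 1) the pool is (10, 7, 10, 3)
  run task-4 (needs (2, 1, 0, 1), free (10, 7, 10, 3)); after release of (3, 0, 1, 0) the pool is (13, 7, 11, 3)


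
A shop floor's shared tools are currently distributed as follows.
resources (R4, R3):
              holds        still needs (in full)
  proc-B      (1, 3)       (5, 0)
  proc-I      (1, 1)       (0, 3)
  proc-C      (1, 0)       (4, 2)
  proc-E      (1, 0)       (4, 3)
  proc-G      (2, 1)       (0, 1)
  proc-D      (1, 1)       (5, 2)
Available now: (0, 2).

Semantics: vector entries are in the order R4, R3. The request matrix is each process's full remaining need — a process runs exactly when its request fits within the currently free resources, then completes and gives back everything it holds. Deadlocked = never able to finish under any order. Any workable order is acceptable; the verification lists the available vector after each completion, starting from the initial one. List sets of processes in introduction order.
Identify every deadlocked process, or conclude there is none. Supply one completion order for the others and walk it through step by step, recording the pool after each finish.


Deadlocked: proc-B, proc-C, proc-E and proc-D.
Key observation: after proc-G, proc-I complete, (3, 4) is the best the pool ever gets, yet each leftover process wants more R4.
The rest can finish in the order proc-G, proc-I. Walking it through:
  pool = (0, 2)
  run proc-G (needs (0, 1), free (0, 2)); after release of (2, 1) the pool is (2, 3)
  run proc-I (needs (0, 3), free (2, 3)); after release of (1, 1) the pool is (3, 4)
The stuck group stays short no matter what:
  proc-B still needs (5, 0) but only (3, 4) is free — short on R4
  proc-C still needs (4, 2) but only (3, 4) is free — short on R4
  proc-E still needs (4, 3) but only (3, 4) is free — short on R4
  proc-D still needs (5, 2) but only (3, 4) is free — short on R4


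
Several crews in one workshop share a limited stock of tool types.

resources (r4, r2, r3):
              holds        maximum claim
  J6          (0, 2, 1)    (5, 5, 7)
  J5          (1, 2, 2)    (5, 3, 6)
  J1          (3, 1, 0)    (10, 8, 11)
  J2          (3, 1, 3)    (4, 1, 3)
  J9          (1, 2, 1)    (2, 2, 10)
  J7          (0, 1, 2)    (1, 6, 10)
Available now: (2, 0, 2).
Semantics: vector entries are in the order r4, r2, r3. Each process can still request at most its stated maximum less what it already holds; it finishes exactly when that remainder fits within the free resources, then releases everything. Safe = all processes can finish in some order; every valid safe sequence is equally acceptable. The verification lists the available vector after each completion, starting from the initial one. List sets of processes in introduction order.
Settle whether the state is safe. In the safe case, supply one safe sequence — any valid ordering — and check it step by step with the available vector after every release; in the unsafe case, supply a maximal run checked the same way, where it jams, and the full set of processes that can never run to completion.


The state is SAFE; one workable sequence: J2, J5, J6, J7, J9, J1.
Key observation: J5 marks the first exact bind of the order: its need (4, 1, 4) fits the free (5, 1, 5) with zero slack on a requested resource.
Walking it through:
  pool = (2, 0, 2)
  J2: need (1, 0, 0) fits (2, 0, 2); releases (3, 1, 3), pool now (5, 1, 5)
  J5: need (4, 1, 4) fits (5, 1, 5); releases (1, 2, 2), pool now (6, 3, 7)
  J6: need (5, 3, 6) fits (6, 3, 7); releases (0, 2, 1), pool now (6, 5, 8)
  J7: need (1, 5, 8) fits (6, 5, 8); releases (0, 1, 2), pool now (6, 6, 10)
  J9: need (1, 0, 9) fits (6, 6, 10); releases (1, 2, 1), pool now (7, 8, 11)
  J1: need (7, 7, 11) fits (7, 8, 11); releases (3, 1, 0), pool now (10, 9, 11)


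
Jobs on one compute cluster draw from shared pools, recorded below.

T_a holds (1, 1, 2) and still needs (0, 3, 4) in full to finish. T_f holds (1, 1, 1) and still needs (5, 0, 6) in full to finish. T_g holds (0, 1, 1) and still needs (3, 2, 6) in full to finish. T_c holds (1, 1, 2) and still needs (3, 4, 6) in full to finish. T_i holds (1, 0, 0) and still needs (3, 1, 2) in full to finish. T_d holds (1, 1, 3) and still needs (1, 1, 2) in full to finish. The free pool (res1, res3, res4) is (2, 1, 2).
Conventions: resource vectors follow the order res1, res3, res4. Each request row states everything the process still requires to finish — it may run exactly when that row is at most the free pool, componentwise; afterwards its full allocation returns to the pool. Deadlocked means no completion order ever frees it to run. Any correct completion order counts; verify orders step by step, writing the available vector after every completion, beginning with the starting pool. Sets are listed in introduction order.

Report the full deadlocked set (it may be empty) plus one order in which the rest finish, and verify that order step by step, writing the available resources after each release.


Deadlocked set: T_a, T_f, T_g and T_c.
Key observation: after T_d, T_i the pool peaks at (4, 2, 5), and each blocked process is short somewhere: T_a on res3; T_f on res1, res4; T_g on res4; T_c on res3, res4.
The rest can finish in the order T_d, T_i. Step-by-step check:
  pool = (2, 1, 2)
  T_d: need (1, 1, 2) fits (2, 1, 2); releases (1, 1, 3), pool now (3, 2, 5)
  T_i: need (3, 1, 2) fits (3, 2, 5); releases (1, 0, 0), pool now (4, 2, 5)
None of the blocked processes ever fits:
  T_a cannot run: need (0, 3, 4) vs free (4, 2, 5) (insufficient res3)
  T_f cannot run: need (5, 0, 6) vs free (4, 2, 5) (insufficient res1 and res4)
  T_g cannot run: need (3, 2, 6) vs free (4, 2, 5) (insufficient res4)
  T_c cannot run: need (3, 4, 6) vs free (4, 2, 5) (insufficient res3 and res4)


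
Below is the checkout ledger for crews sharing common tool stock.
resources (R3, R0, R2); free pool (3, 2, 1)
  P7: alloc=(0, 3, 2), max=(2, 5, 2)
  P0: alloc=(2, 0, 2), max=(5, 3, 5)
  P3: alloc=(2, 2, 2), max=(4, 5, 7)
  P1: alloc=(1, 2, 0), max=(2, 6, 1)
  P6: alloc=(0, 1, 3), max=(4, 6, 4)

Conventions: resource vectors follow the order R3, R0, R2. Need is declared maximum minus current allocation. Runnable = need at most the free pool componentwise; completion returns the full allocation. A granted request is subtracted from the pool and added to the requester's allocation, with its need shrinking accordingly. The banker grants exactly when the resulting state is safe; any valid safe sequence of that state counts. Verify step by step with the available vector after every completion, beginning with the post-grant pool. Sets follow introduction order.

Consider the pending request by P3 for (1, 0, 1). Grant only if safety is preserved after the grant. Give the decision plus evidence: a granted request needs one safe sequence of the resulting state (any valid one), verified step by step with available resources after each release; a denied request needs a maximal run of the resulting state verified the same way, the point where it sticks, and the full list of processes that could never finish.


DENY. Granting would leave the state unsafe.
Key observation: after P7, P1 the pool peaks at (3, 7, 2), and each blocked process is short somewhere: P0 on R2; P3 on R2; P6 on R3.
Pretend the grant happened; the run P7, P1 goes as far as possible. Verifying each step:
  pool = (2, 2, 0)
  P7 needs (2, 2, 0) <= (2, 2, 0) -> finishes; pool += (0, 3, 2) = (2, 5, 2)
  P1 needs (1, 4, 1) <= (2, 5, 2) -> finishes; pool += (1, 2, 0) = (3, 7, 2)
  blocked: P0 wants (3, 3, 3), pool (3, 7, 2) — not enough R2
  blocked: P3 wants (1, 3, 4), pool (3, 7, 2) — not enough R2
  blocked: P6 wants (4, 5, 1), pool (3, 7, 2) — not enough R3
Post-grant, the permanently blocked set is P0, P3 and P6.


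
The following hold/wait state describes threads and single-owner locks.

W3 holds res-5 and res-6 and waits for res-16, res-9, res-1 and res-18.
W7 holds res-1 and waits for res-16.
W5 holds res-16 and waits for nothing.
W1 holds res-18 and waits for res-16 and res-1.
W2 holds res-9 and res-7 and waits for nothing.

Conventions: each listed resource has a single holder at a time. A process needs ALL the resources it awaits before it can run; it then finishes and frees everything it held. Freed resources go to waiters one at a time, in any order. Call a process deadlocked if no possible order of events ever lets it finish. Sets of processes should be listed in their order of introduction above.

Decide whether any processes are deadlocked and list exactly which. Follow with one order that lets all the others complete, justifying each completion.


No process is deadlocked.
Key observation: no waiting chain loops back on itself — every chain ends at a process that waits on nothing, so everyone eventually runs.
A valid finishing order for the others: W2, W5, W7, W1, W3.
Walking it through:
  W2: no waits; runs immediately, freeing res-9 and res-7
  W5: no waits; runs immediately, freeing res-16
  W7: everything it awaited (res-16) is free; runs, freeing res-1
  W1: everything it awaited (res-16 and res-1) is free; runs, freeing res-18
  W3: everything it awaited (res-16, res-9, res-1 and res-18) is free; runs, freeing res-5 and res-6


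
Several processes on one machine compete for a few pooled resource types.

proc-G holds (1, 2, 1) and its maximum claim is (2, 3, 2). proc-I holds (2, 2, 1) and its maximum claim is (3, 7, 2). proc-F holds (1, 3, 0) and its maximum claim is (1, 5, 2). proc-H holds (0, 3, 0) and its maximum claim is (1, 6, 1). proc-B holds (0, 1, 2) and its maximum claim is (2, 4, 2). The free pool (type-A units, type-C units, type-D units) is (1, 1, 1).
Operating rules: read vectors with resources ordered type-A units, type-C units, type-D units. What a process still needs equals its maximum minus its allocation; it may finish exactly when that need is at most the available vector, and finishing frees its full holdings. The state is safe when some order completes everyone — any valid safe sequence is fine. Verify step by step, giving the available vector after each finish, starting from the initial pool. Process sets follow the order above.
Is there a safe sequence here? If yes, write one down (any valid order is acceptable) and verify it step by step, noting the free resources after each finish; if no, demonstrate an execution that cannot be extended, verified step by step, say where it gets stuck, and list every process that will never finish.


SAFE. One safe sequence: proc-G, proc-B, proc-H, proc-F, proc-I.
Key observation: at proc-G the run first touches a limit — (1, 1, 1) against (1, 1, 1), exact on a resource it actually requests.
Check, step by step:
  pool = (1, 1, 1)
  run proc-G (needs (1, 1, 1), free (1, 1, 1)); after release of (1, 2, 1) the pool is (2, 3, 2)
  run proc-B (needs (2, 3, 0), free (2, 3, 2)); after release of (0, 1, 2) the pool is (2, 4, 4)
  run proc-H (needs (1, 3, 1), free (2, 4, 4)); after release of (0, 3, 0) the pool is (2, 7, 4)
  run proc-F (needs (0, 2, 2), free (2, 7, 4)); after release of (1, 3, 0) the pool is (3, 10, 4)
  run proc-I (needs (1, 5, 1), free (3, 10, 4)); after release of (2, 2, 1) the pool is (5, 12, 5)


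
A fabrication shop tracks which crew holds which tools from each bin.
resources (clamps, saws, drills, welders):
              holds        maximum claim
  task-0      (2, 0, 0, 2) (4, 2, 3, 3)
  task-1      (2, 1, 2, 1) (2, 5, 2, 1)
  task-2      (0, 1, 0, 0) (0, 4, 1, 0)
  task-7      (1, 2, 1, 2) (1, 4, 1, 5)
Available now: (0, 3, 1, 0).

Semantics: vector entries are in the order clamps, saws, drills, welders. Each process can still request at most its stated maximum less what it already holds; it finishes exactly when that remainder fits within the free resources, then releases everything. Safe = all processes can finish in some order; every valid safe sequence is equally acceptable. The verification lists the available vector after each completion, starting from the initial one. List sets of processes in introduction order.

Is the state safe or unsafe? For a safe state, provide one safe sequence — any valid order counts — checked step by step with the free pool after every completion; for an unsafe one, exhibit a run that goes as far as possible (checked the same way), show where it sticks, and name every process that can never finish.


SAFE, for example via the order task-2, task-1, task-0, task-7.
Key observation: task-2 marks the first exact bind of the order: its need (0, 3, 1, 0) fits the free (0, 3, 1, 0) with zero slack on a requested resource.
Walking it through:
  pool = (0, 3, 1, 0)
  run task-2 (needs (0, 3, 1, 0), free (0, 3, 1, 0)); after release of (0, 1, 0, 0) the pool is (0, 4, 1, 0)
  run task-1 (needs (0, 4, 0, 0), free (0, 4, 1, 0)); after release of (2, 1, 2, 1) the pool is (2, 5, 3, 1)
  run task-0 (needs (2, 2, 3, 1), free (2, 5, 3, 1)); after release of (2, 0, 0, 2) the pool is (4, 5, 3, 3)
  run task-7 (needs (0, 2, 0, 3), free (4, 5, 3, 3)); after release of (1, 2, 1, 2) the pool is (5, 7, 4, 5)


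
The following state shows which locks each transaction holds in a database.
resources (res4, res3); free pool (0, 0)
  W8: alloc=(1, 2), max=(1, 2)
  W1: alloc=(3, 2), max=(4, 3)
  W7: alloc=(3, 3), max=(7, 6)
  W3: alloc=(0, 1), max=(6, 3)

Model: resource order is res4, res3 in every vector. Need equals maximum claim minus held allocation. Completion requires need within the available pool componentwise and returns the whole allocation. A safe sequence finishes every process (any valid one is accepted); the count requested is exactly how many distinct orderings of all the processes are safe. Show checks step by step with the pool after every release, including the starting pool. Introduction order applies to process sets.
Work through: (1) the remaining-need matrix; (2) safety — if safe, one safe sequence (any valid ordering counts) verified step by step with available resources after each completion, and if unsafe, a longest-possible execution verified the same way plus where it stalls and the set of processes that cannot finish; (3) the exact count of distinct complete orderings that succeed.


(1) Need matrix, components ordered res4, res3:
  W8: (0, 0)
  W1: (1, 1)
  W7: (4, 3)
  W3: (6, 2)
(2) The state is SAFE; one workable sequence: W8, W1, W7, W3.
Key observation: W1 is the earliest step where a requested resource binds exactly: need (1, 1), pool (1, 2) at its turn.
Step-by-step check:
  pool = (0, 0)
  W8 needs (0, 0) <= (0, 0) -> finishes; pool += (1, 2) = (1, 2)
  W1 needs (1, 1) <= (1, 2) -> finishes; pool += (3, 2) = (4, 4)
  W7 needs (4, 3) <= (4, 4) -> finishes; pool += (3, 3) = (7, 7)
  W3 needs (6, 2) <= (7, 7) -> finishes; pool += (0, 1) = (7, 8)
(3) The exact count: 1 of the possible complete orderings is a safe sequence.


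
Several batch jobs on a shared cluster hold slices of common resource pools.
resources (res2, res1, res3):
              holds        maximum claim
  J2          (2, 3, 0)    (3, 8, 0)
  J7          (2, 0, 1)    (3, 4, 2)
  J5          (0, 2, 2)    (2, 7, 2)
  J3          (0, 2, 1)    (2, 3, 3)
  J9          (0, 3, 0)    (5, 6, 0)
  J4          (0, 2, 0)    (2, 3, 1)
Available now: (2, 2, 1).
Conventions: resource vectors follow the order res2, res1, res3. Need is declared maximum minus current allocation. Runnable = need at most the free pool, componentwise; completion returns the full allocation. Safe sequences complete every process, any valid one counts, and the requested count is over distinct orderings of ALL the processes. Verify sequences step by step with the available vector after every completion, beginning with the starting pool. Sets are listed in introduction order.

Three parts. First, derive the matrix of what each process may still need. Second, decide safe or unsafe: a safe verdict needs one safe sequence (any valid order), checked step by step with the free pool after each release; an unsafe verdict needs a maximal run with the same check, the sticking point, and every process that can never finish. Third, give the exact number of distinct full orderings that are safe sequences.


(1) Outstanding need per process (order res2, res1, res3):
  J2: (1, 5, 0)
  J7: (1, 4, 1)
  J5: (2, 5, 0)
  J3: (2, 1, 2)
  J9: (5, 3, 0)
  J4: (2, 1, 1)
(2) SAFE — a valid safe sequence is J4, J7, J3, J5, J2, J9.
Key observation: reading the order forward, J4 is the first process whose need (2, 1, 1) meets the free pool (2, 2, 1) exactly on a resource it requests.
Step-by-step check:
  pool = (2, 2, 1)
  J4: need (2, 1, 1) fits (2, 2, 1); releases (0, 2, 0), pool now (2, 4, 1)
  J7: need (1, 4, 1) fits (2, 4, 1); releases (2, 0, 1), pool now (4, 4, 2)
  J3: need (2, 1, 2) fits (4, 4, 2); releases (0, 2, 1), pool now (4, 6, 3)
  J5: need (2, 5, 0) fits (4, 6, 3); releases (0, 2, 2), pool now (4, 8, 5)
  J2: need (1, 5, 0) fits (4, 8, 5); releases (2, 3, 0), pool now (6, 11, 5)
  J9: need (5, 3, 0) fits (6, 11, 5); releases (0, 3, 0), pool now (6, 14, 5)
(3) Exactly 3 of the possible complete orderings are safe sequences.


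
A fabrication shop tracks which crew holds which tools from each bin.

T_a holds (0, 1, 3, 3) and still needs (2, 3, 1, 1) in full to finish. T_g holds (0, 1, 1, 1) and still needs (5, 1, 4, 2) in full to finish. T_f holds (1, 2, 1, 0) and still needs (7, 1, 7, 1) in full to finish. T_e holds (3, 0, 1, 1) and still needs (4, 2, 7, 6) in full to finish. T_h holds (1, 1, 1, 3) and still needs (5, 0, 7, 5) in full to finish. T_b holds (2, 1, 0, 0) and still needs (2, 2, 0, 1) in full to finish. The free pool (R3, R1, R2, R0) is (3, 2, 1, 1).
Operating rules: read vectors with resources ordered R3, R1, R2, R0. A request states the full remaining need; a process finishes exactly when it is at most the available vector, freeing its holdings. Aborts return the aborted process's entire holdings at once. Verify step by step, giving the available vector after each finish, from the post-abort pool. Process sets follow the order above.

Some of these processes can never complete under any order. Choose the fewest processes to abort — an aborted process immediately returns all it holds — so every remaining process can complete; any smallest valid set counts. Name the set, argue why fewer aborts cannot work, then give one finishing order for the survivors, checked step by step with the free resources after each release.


The answer: abort T_f and T_h.
Key observation: the deadlocked T_e becomes finishable only because T_f and T_h released (2, 3, 2, 3); it completes at step 4 below.
Why nothing smaller works — every single abort fails: T_a alone leaves T_f blocked (short on R3 and R2); T_g alone leaves T_f blocked (short on R3 and R2); T_f alone leaves T_e blocked (short on R2 and R0); T_e alone leaves T_f blocked (short on R2); T_h alone leaves T_f blocked (short on R3 and R2); T_b alone leaves T_f blocked (short on R3 and R2).
Survivors finish in the order: T_a, T_b, T_g, T_e. Step-by-step check (pool after the aborts first):
  pool = (5, 5, 3, 4)
  T_a: need (2, 3, 1, 1) fits (5, 5, 3, 4); releases (0, 1, 3, 3), pool now (5, 6, 6, 7)
  T_b: need (2, 2, 0, 1) fits (5, 6, 6, 7); releases (2, 1, 0, 0), pool now (7, 7, 6, 7)
  T_g: need (5, 1, 4, 2) fits (7, 7, 6, 7); releases (0, 1, 1, 1), pool now (7, 8, 7, 8)
  T_e: need (4, 2, 7, 6) fits (7, 8, 7, 8); releases (3, 0, 1, 1), pool now (10, 8, 8, 9)


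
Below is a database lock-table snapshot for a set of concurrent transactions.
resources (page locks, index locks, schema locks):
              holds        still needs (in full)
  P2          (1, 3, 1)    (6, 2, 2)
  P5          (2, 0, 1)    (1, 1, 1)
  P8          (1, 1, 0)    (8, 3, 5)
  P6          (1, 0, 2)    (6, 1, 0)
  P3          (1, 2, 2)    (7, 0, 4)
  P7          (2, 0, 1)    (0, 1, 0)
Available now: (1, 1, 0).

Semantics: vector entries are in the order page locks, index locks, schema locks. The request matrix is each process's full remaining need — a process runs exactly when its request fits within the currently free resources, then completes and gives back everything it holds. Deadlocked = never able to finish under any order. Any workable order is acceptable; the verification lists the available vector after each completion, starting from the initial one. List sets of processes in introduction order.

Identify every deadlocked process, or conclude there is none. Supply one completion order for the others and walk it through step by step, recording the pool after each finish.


The deadlocked set is P2, P8, P6 and P3.
Key observation: page locks is the bottleneck — with P7, P5 done the pool holds (5, 1, 2), short of every remaining need.
One completion order for the rest: P7, P5. Check, step by step:
  pool = (1, 1, 0)
  run P7 (needs (0, 1, 0), free (1, 1, 0)); after release of (2, 0, 1) the pool is (3, 1, 1)
  run P5 (needs (1, 1, 1), free (3, 1, 1)); after release of (2, 0, 1) the pool is (5, 1, 2)
The stuck group stays short no matter what:
  P2 cannot run: need (6, 2, 2) vs free (5, 1, 2) (insufficient page locks and index locks)
  P8 cannot run: need (8, 3, 5) vs free (5, 1, 2) (insufficient page locks, index locks and schema locks)
  P6 cannot run: need (6, 1, 0) vs free (5, 1, 2) (insufficient page locks)
  P3 cannot run: need (7, 0, 4) vs free (5, 1, 2) (insufficient page locks and schema locks)


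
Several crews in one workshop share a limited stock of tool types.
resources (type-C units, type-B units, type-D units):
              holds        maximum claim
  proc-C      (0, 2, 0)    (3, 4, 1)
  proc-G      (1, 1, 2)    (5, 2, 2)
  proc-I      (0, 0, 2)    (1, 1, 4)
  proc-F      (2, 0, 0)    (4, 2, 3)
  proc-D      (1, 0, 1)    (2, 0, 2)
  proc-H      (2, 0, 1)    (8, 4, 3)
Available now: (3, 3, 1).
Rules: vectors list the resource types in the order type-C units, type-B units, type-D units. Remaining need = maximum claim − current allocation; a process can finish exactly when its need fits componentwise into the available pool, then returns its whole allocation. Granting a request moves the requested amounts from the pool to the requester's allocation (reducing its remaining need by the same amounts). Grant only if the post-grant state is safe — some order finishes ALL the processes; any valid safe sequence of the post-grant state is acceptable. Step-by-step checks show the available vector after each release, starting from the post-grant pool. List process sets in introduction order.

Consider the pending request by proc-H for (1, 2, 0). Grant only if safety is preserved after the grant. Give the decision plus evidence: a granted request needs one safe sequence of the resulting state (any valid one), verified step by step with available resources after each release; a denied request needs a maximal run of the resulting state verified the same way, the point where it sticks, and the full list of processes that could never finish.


DENY: after the grant no complete ordering would exist.
Key observation: after proc-D, proc-I the pool peaks at (3, 1, 4), and each blocked process is short somewhere: proc-C on type-B units; proc-G on type-C units; proc-F on type-B units; proc-H on type-C units, type-B units.
On the post-grant state, proc-D, proc-I is a maximal run — nothing extends it. Step-by-step check:
  pool = (2, 1, 1)
  proc-D needs (1, 0, 1) <= (2, 1, 1) -> finishes; pool += (1, 0, 1) = (3, 1, 2)
  proc-I needs (1, 1, 2) <= (3, 1, 2) -> finishes; pool += (0, 0, 2) = (3, 1, 4)
  proc-C cannot run: need (3, 2, 1) vs free (3, 1, 4) (insufficient type-B units)
  proc-G cannot run: need (4, 1, 0) vs free (3, 1, 4) (insufficient type-C units)
  proc-F cannot run: need (2, 2, 3) vs free (3, 1, 4) (insufficient type-B units)
  proc-H cannot run: need (5, 2, 2) vs free (3, 1, 4) (insufficient type-C units and type-B units)
Post-grant, the permanently blocked set is proc-C, proc-G, proc-F and proc-H.


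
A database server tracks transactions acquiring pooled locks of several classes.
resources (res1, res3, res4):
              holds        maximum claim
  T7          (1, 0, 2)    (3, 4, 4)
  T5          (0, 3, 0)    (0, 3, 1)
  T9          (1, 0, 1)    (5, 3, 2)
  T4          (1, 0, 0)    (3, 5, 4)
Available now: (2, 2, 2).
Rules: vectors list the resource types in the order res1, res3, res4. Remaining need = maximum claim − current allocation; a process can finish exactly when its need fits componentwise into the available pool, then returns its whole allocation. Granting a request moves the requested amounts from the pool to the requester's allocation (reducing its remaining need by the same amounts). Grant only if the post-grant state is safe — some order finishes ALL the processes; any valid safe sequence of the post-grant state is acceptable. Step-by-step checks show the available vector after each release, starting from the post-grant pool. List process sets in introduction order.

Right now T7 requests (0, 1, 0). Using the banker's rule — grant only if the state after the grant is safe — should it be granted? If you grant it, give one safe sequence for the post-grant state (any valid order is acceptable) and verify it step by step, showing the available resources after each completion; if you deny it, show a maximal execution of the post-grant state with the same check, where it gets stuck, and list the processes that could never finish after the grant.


GRANT: granting preserves safety; a valid post-grant sequence is T5, T7, T4, T9.
Key observation: the grant leaves (2, 1, 2) free — enough for T5, whose release restarts the cascade.
Verifying the post-grant state step by step:
  pool = (2, 1, 2)
  run T5 (needs (0, 0, 1), free (2, 1, 2)); after release of (0, 3, 0) the pool is (2, 4, 2)
  run T7 (needs (2, 3, 2), free (2, 4, 2)); after release of (1, 1, 2) the pool is (3, 5, 4)
  run T4 (needs (2, 5, 4), free (3, 5, 4)); after release of (1, 0, 0) the pool is (4, 5, 4)
  run T9 (needs (4, 3, 1), free (4, 5, 4)); after release of (1, 0, 1) the pool is (5, 5, 5)


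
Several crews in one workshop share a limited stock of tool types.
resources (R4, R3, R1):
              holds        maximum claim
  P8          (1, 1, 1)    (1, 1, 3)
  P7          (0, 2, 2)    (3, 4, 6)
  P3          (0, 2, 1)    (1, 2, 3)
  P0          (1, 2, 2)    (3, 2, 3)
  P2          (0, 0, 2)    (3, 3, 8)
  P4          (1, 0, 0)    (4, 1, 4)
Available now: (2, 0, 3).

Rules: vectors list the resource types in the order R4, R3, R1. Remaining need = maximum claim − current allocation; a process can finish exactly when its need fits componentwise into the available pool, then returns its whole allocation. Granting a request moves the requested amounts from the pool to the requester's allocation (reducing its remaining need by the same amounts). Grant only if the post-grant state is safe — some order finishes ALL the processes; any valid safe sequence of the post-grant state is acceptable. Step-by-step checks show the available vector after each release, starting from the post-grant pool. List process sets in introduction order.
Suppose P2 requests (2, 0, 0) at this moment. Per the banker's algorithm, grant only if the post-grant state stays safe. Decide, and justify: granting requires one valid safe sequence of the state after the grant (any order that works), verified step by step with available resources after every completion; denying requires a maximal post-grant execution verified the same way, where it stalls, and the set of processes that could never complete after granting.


DENY. Granting would leave the state unsafe.
Key observation: after P8, P3 the pool peaks at (1, 3, 5), and each blocked process is short somewhere: P7 on R4; P0 on R4; P2 on R1; P4 on R4.
Pretend the grant happened; the run P8, P3 goes as far as possible. Step-by-step check:
  pool = (0, 0, 3)
  run P8 (needs (0, 0, 2), free (0, 0, 3)); after release of (1, 1, 1) the pool is (1, 1, 4)
  run P3 (needs (1, 0, 2), free (1, 1, 4)); after release of (0, 2, 1) the pool is (1, 3, 5)
  blocked: P7 wants (3, 2, 4), pool (1, 3, 5) — not enough R4
  blocked: P0 wants (2, 0, 1), pool (1, 3, 5) — not enough R4
  blocked: P2 wants (1, 3, 6), pool (1, 3, 5) — not enough R1
  blocked: P4 wants (3, 1, 4), pool (1, 3, 5) — not enough R4
Post-grant, the permanently blocked set is P7, P0, P2 and P4.
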